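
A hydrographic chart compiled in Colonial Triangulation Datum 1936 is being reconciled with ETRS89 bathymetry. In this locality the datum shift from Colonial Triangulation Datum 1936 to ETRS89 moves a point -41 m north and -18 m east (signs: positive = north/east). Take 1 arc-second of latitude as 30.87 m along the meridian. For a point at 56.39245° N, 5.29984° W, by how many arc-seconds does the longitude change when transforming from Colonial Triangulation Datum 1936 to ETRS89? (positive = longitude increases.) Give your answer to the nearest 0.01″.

At latitude 56.39245°, cos φ = 0.553501.
1″ of longitude at this latitude = 30.87 × cos φ = 17.0866 m, so Δλ = -18.0 / 17.0866 = -1.053″.

Δλ = -1.05″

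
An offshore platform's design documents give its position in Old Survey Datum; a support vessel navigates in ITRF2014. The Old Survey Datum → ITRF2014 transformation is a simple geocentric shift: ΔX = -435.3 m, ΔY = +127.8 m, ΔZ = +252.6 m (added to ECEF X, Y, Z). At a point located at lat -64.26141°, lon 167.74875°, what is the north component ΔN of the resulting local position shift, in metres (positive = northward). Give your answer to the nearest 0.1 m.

The local north axis is (−sin φ cos λ, −sin φ sin λ, cos φ), giving ΔN = 383.182 + 24.428 + 109.696 = 517.31 m.

ΔN = 517.3 m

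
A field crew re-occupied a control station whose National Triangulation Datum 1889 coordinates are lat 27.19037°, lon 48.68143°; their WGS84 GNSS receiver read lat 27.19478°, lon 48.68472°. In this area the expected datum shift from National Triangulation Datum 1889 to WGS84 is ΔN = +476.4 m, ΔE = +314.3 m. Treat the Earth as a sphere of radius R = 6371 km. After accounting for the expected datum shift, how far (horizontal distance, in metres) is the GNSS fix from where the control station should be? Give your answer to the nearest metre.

Observed coordinate differences: Δφ = +0.00441°, Δλ = +0.00329°.
Converting to metres (1° lat = 111195 m, cos φ = 0.889493): observed ΔN = 490.4 m, observed ΔE = 325.4 m.
Subtracting the expected shift leaves a residual of 490.4 − (476.4) = 14.0 m north and 325.4 − (314.3) = 11.1 m east.
Residual distance = √(14.0² + 11.1²) = 17.8 m.

18 m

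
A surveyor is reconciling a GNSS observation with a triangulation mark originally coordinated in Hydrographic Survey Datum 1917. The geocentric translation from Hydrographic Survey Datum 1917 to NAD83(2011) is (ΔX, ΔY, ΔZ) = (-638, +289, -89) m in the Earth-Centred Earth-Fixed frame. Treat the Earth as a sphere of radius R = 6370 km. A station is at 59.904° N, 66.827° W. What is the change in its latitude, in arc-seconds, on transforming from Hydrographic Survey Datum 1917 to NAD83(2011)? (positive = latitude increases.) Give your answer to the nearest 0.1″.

Δφ = 13.0″

sin φ = 0.865186, cos φ = 0.501450, sin λ = -0.919321, cos λ = 0.393509.
North component: ΔN = −sin φ cos λ·ΔX − sin φ sin λ·ΔY + cos φ·ΔZ = −(0.865186)(0.393509)(-638) − (0.865186)(-0.919321)(289) + (0.501450)(-89) = 402.45 m.
1° of latitude spans πR/180 = 111177 m, so Δφ = 402.45 / 111177 × 3600 = 13.032″.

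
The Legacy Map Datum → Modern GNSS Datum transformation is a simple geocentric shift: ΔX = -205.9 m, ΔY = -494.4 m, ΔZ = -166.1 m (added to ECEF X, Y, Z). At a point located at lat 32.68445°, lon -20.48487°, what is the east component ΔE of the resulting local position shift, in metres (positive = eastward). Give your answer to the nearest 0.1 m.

ΔE = -535.2 m

The local east axis at (φ, λ) is (−sin λ, cos λ, 0), so ΔE = −sin(-20.48487°)·(-205.9) + cos(-20.48487°)·(-494.4) = -535.19 m.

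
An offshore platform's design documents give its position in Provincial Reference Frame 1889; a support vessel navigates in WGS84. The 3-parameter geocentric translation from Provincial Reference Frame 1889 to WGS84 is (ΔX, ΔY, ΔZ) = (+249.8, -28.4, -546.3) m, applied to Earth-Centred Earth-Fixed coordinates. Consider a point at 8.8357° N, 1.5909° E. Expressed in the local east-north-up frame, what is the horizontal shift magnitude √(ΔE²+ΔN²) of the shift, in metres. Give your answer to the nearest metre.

At φ = 8.8357°, λ = 1.5909°: sin φ = 0.153602, cos φ = 0.988133, sin λ = 0.027763, cos λ = 0.999615.
ΔE = −sin λ·ΔX + cos λ·ΔY = −(0.027763)·(249.8) + (0.999615)·(-28.4) = -35.32 m.
ΔN = −sin φ cos λ·ΔX − sin φ sin λ·ΔY + cos φ·ΔZ = −(0.153602)(0.999615)(249.8) − (0.153602)(0.027763)(-28.4) + (0.988133)(-546.3) = -578.05 m.
Horizontal magnitude = √(ΔE² + ΔN²) = √((-35.32)² + (-578.05)²) = 579.13 m.

579 m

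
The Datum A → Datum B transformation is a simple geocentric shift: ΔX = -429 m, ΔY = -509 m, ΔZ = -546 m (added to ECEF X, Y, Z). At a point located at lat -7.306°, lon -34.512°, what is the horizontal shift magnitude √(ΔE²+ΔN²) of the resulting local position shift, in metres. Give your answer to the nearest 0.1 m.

860.9 m

The local east axis at (φ, λ) is (−sin λ, cos λ, 0), so ΔE = −sin(-34.512°)·(-429) + cos(-34.512°)·(-509) = -662.48 m.
The local north axis is (−sin φ cos λ, −sin φ sin λ, cos φ), giving ΔN = -44.954 + 36.674 − 541.567 = -549.85 m.
Horizontal magnitude = √(ΔE² + ΔN²) = √((-662.48)² + (-549.85)²) = 860.94 m.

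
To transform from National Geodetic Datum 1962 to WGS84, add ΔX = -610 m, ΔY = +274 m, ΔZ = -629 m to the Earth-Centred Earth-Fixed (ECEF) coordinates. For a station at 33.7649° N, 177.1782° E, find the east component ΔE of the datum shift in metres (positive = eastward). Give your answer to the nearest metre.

ΔE = -244 m

The local east axis at (φ, λ) is (−sin λ, cos λ, 0), so ΔE = −sin(177.1782°)·(-610) + cos(177.1782°)·274 = -243.64 m.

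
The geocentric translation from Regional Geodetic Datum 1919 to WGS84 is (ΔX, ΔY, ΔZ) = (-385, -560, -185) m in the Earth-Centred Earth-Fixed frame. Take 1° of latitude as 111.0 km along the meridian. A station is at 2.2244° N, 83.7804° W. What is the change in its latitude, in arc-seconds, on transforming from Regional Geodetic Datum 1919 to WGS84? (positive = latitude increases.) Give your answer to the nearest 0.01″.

Δφ = -6.64″

sin φ = 0.038813, cos φ = 0.999246, sin λ = -0.994114, cos λ = 0.108339.
North component: ΔN = −sin φ cos λ·ΔX − sin φ sin λ·ΔY + cos φ·ΔZ = −(0.038813)(0.108339)(-385) − (0.038813)(-0.994114)(-560) + (0.999246)(-185) = -204.85 m.
1° of latitude spans 111000 m, so Δφ = -204.85 / 111000 × 3600 = -6.644″.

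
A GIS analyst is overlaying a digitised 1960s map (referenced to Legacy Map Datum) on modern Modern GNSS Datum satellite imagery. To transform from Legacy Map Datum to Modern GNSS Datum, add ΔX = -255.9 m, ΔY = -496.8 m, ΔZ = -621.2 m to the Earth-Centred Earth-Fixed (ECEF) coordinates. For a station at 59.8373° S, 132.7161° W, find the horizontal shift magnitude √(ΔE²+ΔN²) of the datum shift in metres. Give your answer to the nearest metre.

At φ = -59.8373°, λ = -132.7161°: sin φ = -0.864602, cos φ = 0.502457, sin λ = -0.734724, cos λ = -0.678366.
ΔE = −sin λ·ΔX + cos λ·ΔY = −(-0.734724)·(-255.9) + (-0.678366)·(-496.8) = 149.00 m.
ΔN = −sin φ cos λ·ΔX − sin φ sin λ·ΔY + cos φ·ΔZ = −(-0.864602)(-0.678366)(-255.9) − (-0.864602)(-0.734724)(-496.8) + (0.502457)(-621.2) = 153.55 m.
Horizontal magnitude = √(ΔE² + ΔN²) = √(149.00² + 153.55²) = 213.96 m.

214 m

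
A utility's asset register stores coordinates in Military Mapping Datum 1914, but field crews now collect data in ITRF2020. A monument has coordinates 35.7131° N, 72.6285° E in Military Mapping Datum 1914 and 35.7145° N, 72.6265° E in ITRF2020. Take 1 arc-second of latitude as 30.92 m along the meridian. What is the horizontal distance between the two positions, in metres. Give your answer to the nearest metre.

Δφ = 35.7145° − 35.7131° = +0.0014°; Δλ = 72.6265° − 72.6285° = -0.0020°.
1° of latitude = 3600 × 30.92 = 111312 m.
ΔN = Δφ × 111312 = 155.8 m; ΔE = Δλ × 111312 × cos(35.7131°) = -0.0020 × 111312 × 0.811950 = -180.8 m.
Distance = √(ΔE² + ΔN²) = √((-180.8)² + 155.8²) = 238.7 m.

239 m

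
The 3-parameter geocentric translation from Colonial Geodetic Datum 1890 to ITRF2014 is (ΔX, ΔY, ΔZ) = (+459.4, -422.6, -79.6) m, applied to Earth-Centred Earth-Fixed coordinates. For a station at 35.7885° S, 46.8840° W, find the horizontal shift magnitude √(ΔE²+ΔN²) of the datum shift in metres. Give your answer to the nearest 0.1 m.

303.0 m

The local east axis at (φ, λ) is (−sin λ, cos λ, 0), so ΔE = −sin(-46.8840°)·459.4 + cos(-46.8840°)·(-422.6) = 46.51 m.
The local north axis is (−sin φ cos λ, −sin φ sin λ, cos φ), giving ΔN = 183.620 + 180.401 − 64.570 = 299.45 m.
Horizontal magnitude = √(ΔE² + ΔN²) = √(46.51² + 299.45²) = 303.04 m.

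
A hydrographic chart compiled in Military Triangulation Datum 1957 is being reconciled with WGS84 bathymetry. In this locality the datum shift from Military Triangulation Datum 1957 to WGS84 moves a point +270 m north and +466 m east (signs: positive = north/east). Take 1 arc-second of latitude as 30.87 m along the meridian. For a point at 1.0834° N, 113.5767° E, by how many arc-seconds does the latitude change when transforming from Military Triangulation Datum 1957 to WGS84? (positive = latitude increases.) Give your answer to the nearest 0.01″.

1″ of latitude = 30.87 m, so Δφ = 270.0 / 30.87 = 8.746″.

Δφ = 8.75″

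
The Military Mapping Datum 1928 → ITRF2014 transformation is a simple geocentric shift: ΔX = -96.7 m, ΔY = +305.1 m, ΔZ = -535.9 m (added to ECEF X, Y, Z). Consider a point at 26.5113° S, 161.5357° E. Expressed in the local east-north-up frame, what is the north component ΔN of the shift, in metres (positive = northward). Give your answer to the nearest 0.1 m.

ΔN = -395.5 m

The local north axis is (−sin φ cos λ, −sin φ sin λ, cos φ), giving ΔN = 40.942 + 43.133 − 479.548 = -395.47 m.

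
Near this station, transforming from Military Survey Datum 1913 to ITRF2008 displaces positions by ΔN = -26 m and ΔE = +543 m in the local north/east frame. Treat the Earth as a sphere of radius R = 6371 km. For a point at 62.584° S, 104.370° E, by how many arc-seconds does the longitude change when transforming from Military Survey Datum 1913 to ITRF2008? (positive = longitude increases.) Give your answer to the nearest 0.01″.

Δλ = 38.18″

At latitude -62.584°, cos φ = 0.460448.
One radian of longitude at latitude φ spans R cos φ, so Δλ = ΔE / (R cos φ) = 543.0 / (6371000 × 0.460448) = 1.8510e-04 rad = 38.180″.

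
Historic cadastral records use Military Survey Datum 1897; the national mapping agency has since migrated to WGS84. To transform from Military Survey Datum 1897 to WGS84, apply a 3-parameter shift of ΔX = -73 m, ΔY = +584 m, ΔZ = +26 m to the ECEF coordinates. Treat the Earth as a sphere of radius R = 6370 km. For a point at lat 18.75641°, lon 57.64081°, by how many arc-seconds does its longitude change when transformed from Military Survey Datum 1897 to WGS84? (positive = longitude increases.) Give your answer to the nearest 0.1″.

Δλ = 12.8″

sin φ = 0.321545, cos φ = 0.946894, sin λ = 0.844709, cos λ = 0.535225.
East component: ΔE = −sin λ·ΔX + cos λ·ΔY = −(0.844709)(-73) + (0.535225)(584) = 374.24 m.
1° of latitude spans πR/180 = 111177 m; at latitude φ, 1° of longitude spans that × cos φ = 105273.3 m, so Δλ = 374.24 / 105273.3 × 3600 = 12.798″.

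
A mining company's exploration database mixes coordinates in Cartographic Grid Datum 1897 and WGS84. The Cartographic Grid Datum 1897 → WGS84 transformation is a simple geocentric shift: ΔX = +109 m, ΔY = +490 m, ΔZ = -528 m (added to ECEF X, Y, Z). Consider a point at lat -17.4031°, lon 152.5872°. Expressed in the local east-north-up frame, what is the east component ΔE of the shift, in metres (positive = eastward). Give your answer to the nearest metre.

ΔE = -485 m

The local east axis at (φ, λ) is (−sin λ, cos λ, 0), so ΔE = −sin(152.5872°)·109 + cos(152.5872°)·490 = -485.16 m.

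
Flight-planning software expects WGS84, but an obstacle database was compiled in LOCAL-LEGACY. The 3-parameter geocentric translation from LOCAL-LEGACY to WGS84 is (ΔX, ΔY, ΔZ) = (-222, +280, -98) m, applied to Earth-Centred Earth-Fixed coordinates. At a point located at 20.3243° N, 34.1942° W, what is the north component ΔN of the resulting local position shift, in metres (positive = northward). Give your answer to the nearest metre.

At φ = 20.3243°, λ = -34.1942°: sin φ = 0.347333, cos φ = 0.937742, sin λ = -0.562000, cos λ = 0.827137.
ΔN = −sin φ cos λ·ΔX − sin φ sin λ·ΔY + cos φ·ΔZ = −(0.347333)(0.827137)(-222) − (0.347333)(-0.562000)(280) + (0.937742)(-98) = 26.54 m.

ΔN = 27 m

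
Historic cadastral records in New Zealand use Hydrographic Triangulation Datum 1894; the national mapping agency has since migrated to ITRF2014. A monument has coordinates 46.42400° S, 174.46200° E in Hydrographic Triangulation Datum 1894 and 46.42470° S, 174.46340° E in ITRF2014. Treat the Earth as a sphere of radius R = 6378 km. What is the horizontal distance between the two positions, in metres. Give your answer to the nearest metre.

Δφ = -46.42470° − -46.42400° = -0.00070°; Δλ = 174.46340° − 174.46200° = +0.00140°.
1° along a meridian = πR/180 = 111317 m.
ΔN = Δφ × 111317 = -77.9 m; ΔE = Δλ × 111317 × cos(-46.42400°) = +0.00140 × 111317 × 0.689316 = 107.4 m.
Distance = √(ΔE² + ΔN²) = √(107.4² + (-77.9)²) = 132.7 m.

133 m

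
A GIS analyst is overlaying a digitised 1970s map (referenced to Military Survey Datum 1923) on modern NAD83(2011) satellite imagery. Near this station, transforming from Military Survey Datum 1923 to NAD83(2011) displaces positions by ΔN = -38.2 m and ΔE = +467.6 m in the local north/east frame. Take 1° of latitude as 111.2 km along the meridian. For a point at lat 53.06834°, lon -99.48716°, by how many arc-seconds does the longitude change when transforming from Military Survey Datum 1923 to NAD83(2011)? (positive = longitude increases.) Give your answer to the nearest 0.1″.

At latitude 53.06834°, cos φ = 0.600862.
1° of longitude at this latitude = 111.2 × cos φ = 66.82 km, so Δλ = 467.6 / 66815.9 = 0.0069983° = 25.194″.

Δλ = 25.2″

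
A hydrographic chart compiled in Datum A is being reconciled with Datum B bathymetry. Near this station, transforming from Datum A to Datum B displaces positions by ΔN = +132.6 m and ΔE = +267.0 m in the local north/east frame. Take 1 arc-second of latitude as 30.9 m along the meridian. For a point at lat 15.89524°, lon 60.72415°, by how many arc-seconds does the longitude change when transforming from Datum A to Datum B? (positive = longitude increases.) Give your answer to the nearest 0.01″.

Δλ = 8.98″

At latitude 15.89524°, cos φ = 0.961764.
1″ of longitude at this latitude = 30.90 × cos φ = 29.7185 m, so Δλ = 267.0 / 29.7185 = 8.984″.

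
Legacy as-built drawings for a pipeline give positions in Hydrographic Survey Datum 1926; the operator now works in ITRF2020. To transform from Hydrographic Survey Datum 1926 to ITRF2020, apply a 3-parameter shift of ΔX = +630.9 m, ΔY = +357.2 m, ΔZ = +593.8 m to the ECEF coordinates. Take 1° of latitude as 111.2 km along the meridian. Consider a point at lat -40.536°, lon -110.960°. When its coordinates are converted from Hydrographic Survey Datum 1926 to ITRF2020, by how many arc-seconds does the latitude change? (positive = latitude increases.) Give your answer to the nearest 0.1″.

Δφ = 2.8″

sin φ = -0.649926, cos φ = 0.759998, sin λ = -0.933830, cos λ = -0.357716.
North component: ΔN = −sin φ cos λ·ΔX − sin φ sin λ·ΔY + cos φ·ΔZ = −(-0.649926)(-0.357716)(630.9) − (-0.649926)(-0.933830)(357.2) + (0.759998)(593.8) = 87.82 m.
1° of latitude spans 111200 m, so Δφ = 87.82 / 111200 × 3600 = 2.843″.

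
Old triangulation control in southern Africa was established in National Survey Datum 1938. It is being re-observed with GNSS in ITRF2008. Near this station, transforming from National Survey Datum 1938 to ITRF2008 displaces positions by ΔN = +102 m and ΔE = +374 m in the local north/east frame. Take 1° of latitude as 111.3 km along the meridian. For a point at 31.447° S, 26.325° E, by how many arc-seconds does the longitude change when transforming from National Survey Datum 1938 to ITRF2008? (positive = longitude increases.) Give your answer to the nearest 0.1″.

At latitude -31.447°, cos φ = 0.853123.
1° of longitude at this latitude = 111.3 × cos φ = 94.95 km, so Δλ = 374.0 / 94952.6 = 0.0039388° = 14.180″.

Δλ = 14.2″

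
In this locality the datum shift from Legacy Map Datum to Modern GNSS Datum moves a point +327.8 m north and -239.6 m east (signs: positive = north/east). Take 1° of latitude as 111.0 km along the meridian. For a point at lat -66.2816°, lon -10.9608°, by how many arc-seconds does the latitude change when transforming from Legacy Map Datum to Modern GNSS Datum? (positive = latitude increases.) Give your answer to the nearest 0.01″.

1° of latitude = 111.0 km, so Δφ = 327.8 / 111000 = 0.0029532° = 10.631″.

Δφ = 10.63″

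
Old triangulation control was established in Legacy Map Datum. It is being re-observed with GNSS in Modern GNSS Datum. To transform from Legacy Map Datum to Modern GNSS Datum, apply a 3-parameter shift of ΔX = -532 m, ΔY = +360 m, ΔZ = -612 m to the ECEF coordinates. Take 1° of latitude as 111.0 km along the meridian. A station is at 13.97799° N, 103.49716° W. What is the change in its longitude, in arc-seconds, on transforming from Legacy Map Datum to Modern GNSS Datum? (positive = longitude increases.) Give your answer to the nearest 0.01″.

sin φ = 0.241549, cos φ = 0.970389, sin λ = -0.972381, cos λ = -0.233397.
East component: ΔE = −sin λ·ΔX + cos λ·ΔY = −(-0.972381)(-532) + (-0.233397)(360) = -601.33 m.
1° of latitude spans 111000 m; at latitude φ, 1° of longitude spans that × cos φ = 107713.1 m, so Δλ = -601.33 / 107713.1 × 3600 = -20.098″.

Δλ = -20.10″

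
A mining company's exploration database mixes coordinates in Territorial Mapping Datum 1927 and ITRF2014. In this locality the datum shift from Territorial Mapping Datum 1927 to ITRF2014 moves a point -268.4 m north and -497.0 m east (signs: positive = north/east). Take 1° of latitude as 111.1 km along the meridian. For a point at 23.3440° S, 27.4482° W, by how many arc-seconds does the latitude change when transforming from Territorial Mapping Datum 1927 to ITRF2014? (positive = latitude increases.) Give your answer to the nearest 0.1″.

Δφ = -8.7″

1° of latitude = 111.1 km, so Δφ = -268.4 / 111100 = -0.0024158° = -8.697″.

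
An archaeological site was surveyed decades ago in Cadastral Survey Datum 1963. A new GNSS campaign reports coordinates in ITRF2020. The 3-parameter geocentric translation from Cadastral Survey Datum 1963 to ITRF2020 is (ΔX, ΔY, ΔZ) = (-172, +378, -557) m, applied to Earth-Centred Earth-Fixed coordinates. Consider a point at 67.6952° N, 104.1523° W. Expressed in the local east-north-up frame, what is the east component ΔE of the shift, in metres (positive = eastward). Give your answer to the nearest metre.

The local east axis at (φ, λ) is (−sin λ, cos λ, 0), so ΔE = −sin(-104.1523°)·(-172) + cos(-104.1523°)·378 = -259.20 m.

ΔE = -259 m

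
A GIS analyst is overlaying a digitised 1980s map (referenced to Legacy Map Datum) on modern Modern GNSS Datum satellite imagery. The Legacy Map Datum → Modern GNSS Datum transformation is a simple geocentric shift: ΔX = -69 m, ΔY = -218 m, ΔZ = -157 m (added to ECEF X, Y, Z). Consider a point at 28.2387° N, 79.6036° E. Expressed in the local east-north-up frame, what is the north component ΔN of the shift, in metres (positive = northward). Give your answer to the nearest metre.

ΔN = -31 m

The local north axis is (−sin φ cos λ, −sin φ sin λ, cos φ), giving ΔN = 5.891 + 101.452 − 138.314 = -30.97 m.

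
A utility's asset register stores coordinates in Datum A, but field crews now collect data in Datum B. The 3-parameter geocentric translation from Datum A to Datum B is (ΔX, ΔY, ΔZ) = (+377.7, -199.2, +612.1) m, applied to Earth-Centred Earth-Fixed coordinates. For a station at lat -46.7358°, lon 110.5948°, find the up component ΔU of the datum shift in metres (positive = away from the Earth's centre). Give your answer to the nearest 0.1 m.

ΔU = -664.6 m

The local up (radial) axis is (cos φ cos λ, cos φ sin λ, sin φ), giving ΔU = -91.056 − 127.799 − 445.732 = -664.59 m.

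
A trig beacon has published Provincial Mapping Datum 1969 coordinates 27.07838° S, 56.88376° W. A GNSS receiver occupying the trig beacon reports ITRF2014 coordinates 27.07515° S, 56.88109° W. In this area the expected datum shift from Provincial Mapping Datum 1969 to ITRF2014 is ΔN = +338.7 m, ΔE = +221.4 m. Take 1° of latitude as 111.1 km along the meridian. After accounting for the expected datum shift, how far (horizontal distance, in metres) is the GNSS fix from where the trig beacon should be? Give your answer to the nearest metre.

47 m

Observed coordinate differences: Δφ = +0.00323°, Δλ = +0.00267°.
Converting to metres (1° lat = 111100 m, cos φ = 0.890385): observed ΔN = 358.9 m, observed ΔE = 264.1 m.
Subtracting the expected shift leaves a residual of 358.9 − (338.7) = 20.2 m north and 264.1 − (221.4) = 42.7 m east.
Residual distance = √(20.2² + 42.7²) = 47.2 m.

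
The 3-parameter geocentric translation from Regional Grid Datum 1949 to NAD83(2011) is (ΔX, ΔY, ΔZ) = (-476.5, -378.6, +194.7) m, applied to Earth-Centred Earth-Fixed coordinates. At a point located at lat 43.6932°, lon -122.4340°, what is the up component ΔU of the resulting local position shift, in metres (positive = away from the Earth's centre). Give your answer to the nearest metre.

At φ = 43.6932°, λ = -122.4340°: sin φ = 0.690797, cos φ = 0.723049, sin λ = -0.844010, cos λ = -0.536328.
ΔU = cos φ cos λ·ΔX + cos φ sin λ·ΔY + sin φ·ΔZ = (0.723049)(-0.536328)(-476.5) + (0.723049)(-0.844010)(-378.6) + (0.690797)(194.7) = 550.33 m.

ΔU = 550 m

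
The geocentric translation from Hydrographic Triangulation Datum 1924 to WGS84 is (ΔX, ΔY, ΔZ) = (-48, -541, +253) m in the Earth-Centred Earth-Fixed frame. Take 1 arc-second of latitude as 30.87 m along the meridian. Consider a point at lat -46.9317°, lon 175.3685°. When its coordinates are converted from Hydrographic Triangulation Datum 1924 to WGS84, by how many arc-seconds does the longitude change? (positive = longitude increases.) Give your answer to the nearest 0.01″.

sin φ = -0.730540, cos φ = 0.682870, sin λ = 0.080747, cos λ = -0.996735.
East component: ΔE = −sin λ·ΔX + cos λ·ΔY = −(0.080747)(-48) + (-0.996735)(-541) = 543.11 m.
1° of latitude spans 3600 × 30.87 = 111132 m; at latitude φ, 1° of longitude spans that × cos φ = 75888.7 m, so Δλ = 543.11 / 75888.7 × 3600 = 25.764″.

Δλ = 25.76″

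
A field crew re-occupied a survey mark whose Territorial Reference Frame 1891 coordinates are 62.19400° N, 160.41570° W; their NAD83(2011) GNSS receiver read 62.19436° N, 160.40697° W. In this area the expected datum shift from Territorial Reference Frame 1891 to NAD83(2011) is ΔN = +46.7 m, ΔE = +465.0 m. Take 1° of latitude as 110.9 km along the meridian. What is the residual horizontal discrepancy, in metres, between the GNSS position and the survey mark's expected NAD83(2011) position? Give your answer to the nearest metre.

Observed coordinate differences: Δφ = +0.00036°, Δλ = +0.00873°.
Converting to metres (1° lat = 110900 m, cos φ = 0.466479): observed ΔN = 39.9 m, observed ΔE = 451.6 m.
Subtracting the expected shift leaves a residual of 39.9 − (46.7) = -6.8 m north and 451.6 − (465.0) = -13.4 m east.
Residual distance = √((-6.8)² + (-13.4)²) = 15.0 m.

15 m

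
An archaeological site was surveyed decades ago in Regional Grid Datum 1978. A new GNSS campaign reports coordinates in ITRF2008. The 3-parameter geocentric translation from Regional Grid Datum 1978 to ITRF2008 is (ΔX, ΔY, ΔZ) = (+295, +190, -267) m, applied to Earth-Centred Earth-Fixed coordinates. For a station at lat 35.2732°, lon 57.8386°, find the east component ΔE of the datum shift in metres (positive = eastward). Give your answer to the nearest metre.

ΔE = -149 m

At φ = 35.2732°, λ = 57.8386°: sin φ = 0.577476, cos φ = 0.816408, sin λ = 0.846552, cos λ = 0.532306.
ΔE = −sin λ·ΔX + cos λ·ΔY = −(0.846552)·(295) + (0.532306)·(190) = -148.59 m.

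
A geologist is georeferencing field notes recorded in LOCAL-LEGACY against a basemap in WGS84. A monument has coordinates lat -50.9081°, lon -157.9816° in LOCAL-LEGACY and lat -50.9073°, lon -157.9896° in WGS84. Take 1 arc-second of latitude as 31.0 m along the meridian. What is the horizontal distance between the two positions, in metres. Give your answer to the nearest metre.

570 m

Δφ = -50.9073° − -50.9081° = +0.0008°; Δλ = -157.9896° − -157.9816° = -0.0080°.
1° of latitude = 3600 × 31.00 = 111600 m.
ΔN = Δφ × 111600 = 89.3 m; ΔE = Δλ × 111600 × cos(-50.9081°) = -0.0080 × 111600 × 0.630566 = -563.0 m.
Distance = √(ΔE² + ΔN²) = √((-563.0)² + 89.3²) = 570.0 m.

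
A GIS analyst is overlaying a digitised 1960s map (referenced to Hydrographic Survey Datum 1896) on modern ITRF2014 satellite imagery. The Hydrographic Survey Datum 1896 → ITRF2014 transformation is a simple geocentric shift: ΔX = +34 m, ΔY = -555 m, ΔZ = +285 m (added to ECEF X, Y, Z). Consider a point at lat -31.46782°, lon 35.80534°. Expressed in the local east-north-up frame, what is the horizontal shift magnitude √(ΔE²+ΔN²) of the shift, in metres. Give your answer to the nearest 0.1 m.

478.2 m

The local east axis at (φ, λ) is (−sin λ, cos λ, 0), so ΔE = −sin(35.80534°)·34 + cos(35.80534°)·(-555) = -470.00 m.
The local north axis is (−sin φ cos λ, −sin φ sin λ, cos φ), giving ΔN = 14.394 − 169.496 + 243.086 = 87.98 m.
Horizontal magnitude = √(ΔE² + ΔN²) = √((-470.00)² + 87.98²) = 478.17 m.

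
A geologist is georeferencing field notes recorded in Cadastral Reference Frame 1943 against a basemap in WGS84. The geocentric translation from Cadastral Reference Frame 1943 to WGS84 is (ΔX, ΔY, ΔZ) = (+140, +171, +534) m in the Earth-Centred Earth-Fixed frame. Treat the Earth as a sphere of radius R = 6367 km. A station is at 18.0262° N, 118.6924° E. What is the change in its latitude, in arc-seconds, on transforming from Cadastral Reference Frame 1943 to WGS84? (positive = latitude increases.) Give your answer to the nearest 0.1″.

Δφ = 15.6″

sin φ = 0.309452, cos φ = 0.950915, sin λ = 0.877210, cos λ = -0.480107.
North component: ΔN = −sin φ cos λ·ΔX − sin φ sin λ·ΔY + cos φ·ΔZ = −(0.309452)(-0.480107)(140) − (0.309452)(0.877210)(171) + (0.950915)(534) = 482.17 m.
1° of latitude spans πR/180 = 111125 m, so Δφ = 482.17 / 111125 × 3600 = 15.620″.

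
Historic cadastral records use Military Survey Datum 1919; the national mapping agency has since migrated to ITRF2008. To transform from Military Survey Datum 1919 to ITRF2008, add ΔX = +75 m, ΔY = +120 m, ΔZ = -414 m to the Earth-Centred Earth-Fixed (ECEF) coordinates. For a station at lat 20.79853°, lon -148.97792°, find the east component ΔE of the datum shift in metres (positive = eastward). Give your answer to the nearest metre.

The local east axis at (φ, λ) is (−sin λ, cos λ, 0), so ΔE = −sin(-148.97792°)·75 + cos(-148.97792°)·120 = -64.18 m.

ΔE = -64 m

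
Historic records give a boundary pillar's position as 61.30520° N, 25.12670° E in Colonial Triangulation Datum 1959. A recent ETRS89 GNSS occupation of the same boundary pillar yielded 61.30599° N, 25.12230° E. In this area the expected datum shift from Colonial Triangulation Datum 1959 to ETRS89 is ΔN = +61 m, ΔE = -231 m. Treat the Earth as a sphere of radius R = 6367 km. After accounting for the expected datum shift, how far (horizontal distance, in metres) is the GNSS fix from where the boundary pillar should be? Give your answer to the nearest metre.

27 m

Observed coordinate differences: Δφ = +0.00079°, Δλ = -0.00440°.
Converting to metres (1° lat = 111125 m, cos φ = 0.480144): observed ΔN = 87.8 m, observed ΔE = -234.8 m.
Subtracting the expected shift leaves a residual of 87.8 − (61) = 26.8 m north and -234.8 − (-231) = -3.8 m east.
Residual distance = √(26.8² + (-3.8)²) = 27.1 m.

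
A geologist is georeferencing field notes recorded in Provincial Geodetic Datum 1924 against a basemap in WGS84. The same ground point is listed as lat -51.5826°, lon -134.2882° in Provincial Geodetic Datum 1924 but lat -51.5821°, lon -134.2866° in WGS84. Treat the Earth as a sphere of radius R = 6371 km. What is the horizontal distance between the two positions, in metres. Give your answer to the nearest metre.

124 m

Δφ = -51.5821° − -51.5826° = +0.0005°; Δλ = -134.2866° − -134.2882° = +0.0016°.
1° along a meridian = πR/180 = 111195 m.
ΔN = Δφ × 111195 = 55.6 m; ΔE = Δλ × 111195 × cos(-51.5826°) = +0.0016 × 111195 × 0.621386 = 110.6 m.
Distance = √(ΔE² + ΔN²) = √(110.6² + 55.6²) = 123.7 m.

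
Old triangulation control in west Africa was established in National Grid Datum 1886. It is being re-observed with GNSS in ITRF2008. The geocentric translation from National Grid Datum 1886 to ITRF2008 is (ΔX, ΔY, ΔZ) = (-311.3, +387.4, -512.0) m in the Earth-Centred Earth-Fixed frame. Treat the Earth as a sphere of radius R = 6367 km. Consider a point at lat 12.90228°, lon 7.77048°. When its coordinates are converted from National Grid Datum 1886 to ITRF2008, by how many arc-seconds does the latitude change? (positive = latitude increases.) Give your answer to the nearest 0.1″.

Δφ = -14.3″

sin φ = 0.223289, cos φ = 0.974752, sin λ = 0.135205, cos λ = 0.990818.
North component: ΔN = −sin φ cos λ·ΔX − sin φ sin λ·ΔY + cos φ·ΔZ = −(0.223289)(0.990818)(-311.3) − (0.223289)(0.135205)(387.4) + (0.974752)(-512.0) = -441.90 m.
1° of latitude spans πR/180 = 111125 m, so Δφ = -441.90 / 111125 × 3600 = -14.316″.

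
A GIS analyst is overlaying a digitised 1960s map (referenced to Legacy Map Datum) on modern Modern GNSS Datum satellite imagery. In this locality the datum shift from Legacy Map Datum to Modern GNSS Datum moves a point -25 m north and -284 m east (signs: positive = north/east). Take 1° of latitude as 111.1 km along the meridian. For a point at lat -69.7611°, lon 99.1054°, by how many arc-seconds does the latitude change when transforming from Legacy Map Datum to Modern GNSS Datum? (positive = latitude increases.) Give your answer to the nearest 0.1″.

Δφ = -0.8″

1° of latitude = 111.1 km, so Δφ = -25.0 / 111100 = -0.0002250° = -0.810″.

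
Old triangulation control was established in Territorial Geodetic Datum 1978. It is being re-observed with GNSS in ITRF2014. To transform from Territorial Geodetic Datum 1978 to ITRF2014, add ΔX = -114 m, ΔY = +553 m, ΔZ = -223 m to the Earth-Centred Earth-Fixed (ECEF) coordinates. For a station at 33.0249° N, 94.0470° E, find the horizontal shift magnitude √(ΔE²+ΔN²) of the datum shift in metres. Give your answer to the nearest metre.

498 m

The local east axis at (φ, λ) is (−sin λ, cos λ, 0), so ΔE = −sin(94.0470°)·(-114) + cos(94.0470°)·553 = 74.69 m.
The local north axis is (−sin φ cos λ, −sin φ sin λ, cos φ), giving ΔN = -4.385 − 300.635 − 186.971 = -491.99 m.
Horizontal magnitude = √(ΔE² + ΔN²) = √(74.69² + (-491.99)²) = 497.63 m.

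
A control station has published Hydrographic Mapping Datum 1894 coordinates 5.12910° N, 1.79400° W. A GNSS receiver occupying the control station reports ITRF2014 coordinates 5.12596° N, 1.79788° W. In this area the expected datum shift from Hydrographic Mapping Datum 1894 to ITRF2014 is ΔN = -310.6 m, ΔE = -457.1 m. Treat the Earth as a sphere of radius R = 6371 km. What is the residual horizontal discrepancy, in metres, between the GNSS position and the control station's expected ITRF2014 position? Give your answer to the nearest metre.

47 m

Observed coordinate differences: Δφ = -0.00314°, Δλ = -0.00388°.
Converting to metres (1° lat = 111195 m, cos φ = 0.995996): observed ΔN = -349.2 m, observed ΔE = -429.7 m.
Subtracting the expected shift leaves a residual of -349.2 − (-310.6) = -38.6 m north and -429.7 − (-457.1) = 27.4 m east.
Residual distance = √((-38.6)² + 27.4²) = 47.3 m.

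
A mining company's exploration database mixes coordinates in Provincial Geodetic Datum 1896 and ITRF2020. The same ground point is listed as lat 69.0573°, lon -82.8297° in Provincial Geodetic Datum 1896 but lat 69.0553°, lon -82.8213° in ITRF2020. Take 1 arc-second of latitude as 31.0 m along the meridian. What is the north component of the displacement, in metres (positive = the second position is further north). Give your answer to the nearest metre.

ΔN = -223 m

Δφ = 69.0553° − 69.0573° = -0.0020°; Δλ = -82.8213° − -82.8297° = +0.0084°.
1° of latitude = 3600 × 31.00 = 111600 m.
ΔN = Δφ × 111600 = -223.2 m; ΔE = Δλ × 111600 × cos(69.0573°) = +0.0084 × 111600 × 0.357434 = 335.1 m.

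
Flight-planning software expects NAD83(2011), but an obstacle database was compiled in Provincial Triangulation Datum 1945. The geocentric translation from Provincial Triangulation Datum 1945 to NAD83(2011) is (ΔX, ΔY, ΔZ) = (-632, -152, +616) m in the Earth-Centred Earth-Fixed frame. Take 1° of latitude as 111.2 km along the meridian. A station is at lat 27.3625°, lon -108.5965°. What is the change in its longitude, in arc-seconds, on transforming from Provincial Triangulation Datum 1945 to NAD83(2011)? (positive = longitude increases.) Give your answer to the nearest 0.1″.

Δλ = -20.1″

sin φ = 0.459619, cos φ = 0.888116, sin λ = -0.947788, cos λ = -0.318901.
East component: ΔE = −sin λ·ΔX + cos λ·ΔY = −(-0.947788)(-632) + (-0.318901)(-152) = -550.53 m.
1° of latitude spans 111200 m; at latitude φ, 1° of longitude spans that × cos φ = 98758.5 m, so Δλ = -550.53 / 98758.5 × 3600 = -20.068″.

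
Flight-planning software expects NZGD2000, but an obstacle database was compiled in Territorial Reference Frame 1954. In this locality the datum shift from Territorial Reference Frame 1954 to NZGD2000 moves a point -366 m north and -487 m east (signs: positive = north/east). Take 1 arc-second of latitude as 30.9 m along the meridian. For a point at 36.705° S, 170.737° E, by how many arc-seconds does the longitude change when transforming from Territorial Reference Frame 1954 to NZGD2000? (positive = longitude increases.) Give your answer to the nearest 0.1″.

Δλ = -19.7″

At latitude -36.705°, cos φ = 0.801723.
1″ of longitude at this latitude = 30.90 × cos φ = 24.7733 m, so Δλ = -487.0 / 24.7733 = -19.658″.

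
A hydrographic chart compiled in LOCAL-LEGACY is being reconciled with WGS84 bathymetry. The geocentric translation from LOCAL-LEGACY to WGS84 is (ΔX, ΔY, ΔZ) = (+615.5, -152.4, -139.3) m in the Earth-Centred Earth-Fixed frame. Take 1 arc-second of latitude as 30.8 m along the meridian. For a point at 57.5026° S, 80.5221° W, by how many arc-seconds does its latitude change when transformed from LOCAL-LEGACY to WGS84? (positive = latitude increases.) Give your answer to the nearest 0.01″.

Δφ = 4.46″

sin φ = -0.843416, cos φ = 0.537261, sin λ = -0.986349, cos λ = 0.164667.
North component: ΔN = −sin φ cos λ·ΔX − sin φ sin λ·ΔY + cos φ·ΔZ = −(-0.843416)(0.164667)(615.5) − (-0.843416)(-0.986349)(-152.4) + (0.537261)(-139.3) = 137.42 m.
1° of latitude spans 3600 × 30.80 = 110880 m, so Δφ = 137.42 / 110880 × 3600 = 4.462″.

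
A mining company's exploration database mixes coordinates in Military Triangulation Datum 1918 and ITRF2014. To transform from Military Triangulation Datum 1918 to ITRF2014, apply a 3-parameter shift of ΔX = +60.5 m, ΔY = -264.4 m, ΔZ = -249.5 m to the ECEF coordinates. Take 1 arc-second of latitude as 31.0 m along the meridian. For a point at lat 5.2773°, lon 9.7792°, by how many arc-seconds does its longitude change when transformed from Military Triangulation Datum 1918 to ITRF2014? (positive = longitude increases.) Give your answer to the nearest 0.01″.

sin φ = 0.091976, cos φ = 0.995761, sin λ = 0.169852, cos λ = 0.985470.
East component: ΔE = −sin λ·ΔX + cos λ·ΔY = −(0.169852)(60.5) + (0.985470)(-264.4) = -270.83 m.
1° of latitude spans 3600 × 31.00 = 111600 m; at latitude φ, 1° of longitude spans that × cos φ = 111127.0 m, so Δλ = -270.83 / 111127.0 × 3600 = -8.774″.

Δλ = -8.77″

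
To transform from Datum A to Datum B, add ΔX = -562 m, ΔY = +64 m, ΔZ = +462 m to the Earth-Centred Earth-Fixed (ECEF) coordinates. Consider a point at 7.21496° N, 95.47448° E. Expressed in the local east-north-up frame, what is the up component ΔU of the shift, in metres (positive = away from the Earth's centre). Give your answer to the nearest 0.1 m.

ΔU = 174.4 m

At φ = 7.21496°, λ = 95.47448°: sin φ = 0.125592, cos φ = 0.992082, sin λ = 0.995439, cos λ = -0.095402.
ΔU = cos φ cos λ·ΔX + cos φ sin λ·ΔY + sin φ·ΔZ = (0.992082)(-0.095402)(-562) + (0.992082)(0.995439)(64) + (0.125592)(462) = 174.42 m.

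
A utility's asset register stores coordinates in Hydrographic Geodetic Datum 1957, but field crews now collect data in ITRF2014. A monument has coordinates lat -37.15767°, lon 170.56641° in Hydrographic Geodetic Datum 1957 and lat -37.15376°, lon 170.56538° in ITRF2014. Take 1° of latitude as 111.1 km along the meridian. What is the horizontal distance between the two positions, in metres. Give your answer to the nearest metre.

Δφ = -37.15376° − -37.15767° = +0.00391°; Δλ = 170.56538° − 170.56641° = -0.00103°.
ΔN = Δφ × 111100 = 434.4 m; ΔE = Δλ × 111100 × cos(-37.15767°) = -0.00103 × 111100 × 0.796976 = -91.2 m.
Distance = √(ΔE² + ΔN²) = √((-91.2)² + 434.4²) = 443.9 m.

444 m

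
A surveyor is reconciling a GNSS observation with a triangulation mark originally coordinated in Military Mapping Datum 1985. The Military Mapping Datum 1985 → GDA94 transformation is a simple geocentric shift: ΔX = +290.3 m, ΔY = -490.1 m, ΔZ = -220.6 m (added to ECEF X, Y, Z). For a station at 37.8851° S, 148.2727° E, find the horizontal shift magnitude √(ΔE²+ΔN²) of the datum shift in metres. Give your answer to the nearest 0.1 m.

551.4 m

At φ = -37.8851°, λ = 148.2727°: sin φ = -0.614080, cos φ = 0.789244, sin λ = 0.525877, cos λ = -0.850561.
ΔE = −sin λ·ΔX + cos λ·ΔY = −(0.525877)·(290.3) + (-0.850561)·(-490.1) = 264.20 m.
ΔN = −sin φ cos λ·ΔX − sin φ sin λ·ΔY + cos φ·ΔZ = −(-0.614080)(-0.850561)(290.3) − (-0.614080)(0.525877)(-490.1) + (0.789244)(-220.6) = -484.00 m.
Horizontal magnitude = √(ΔE² + ΔN²) = √(264.20² + (-484.00)²) = 551.42 m.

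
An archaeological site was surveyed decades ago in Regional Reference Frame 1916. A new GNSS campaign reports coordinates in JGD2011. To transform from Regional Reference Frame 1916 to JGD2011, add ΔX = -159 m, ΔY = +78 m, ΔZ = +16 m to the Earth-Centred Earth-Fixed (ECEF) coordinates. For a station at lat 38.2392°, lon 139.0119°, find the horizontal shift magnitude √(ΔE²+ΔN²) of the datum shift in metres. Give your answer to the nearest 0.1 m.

At φ = 38.2392°, λ = 139.0119°: sin φ = 0.618946, cos φ = 0.785434, sin λ = 0.655902, cos λ = -0.754846.
ΔE = −sin λ·ΔX + cos λ·ΔY = −(0.655902)·(-159) + (-0.754846)·(78) = 45.41 m.
ΔN = −sin φ cos λ·ΔX − sin φ sin λ·ΔY + cos φ·ΔZ = −(0.618946)(-0.754846)(-159) − (0.618946)(0.655902)(78) + (0.785434)(16) = -93.38 m.
Horizontal magnitude = √(ΔE² + ΔN²) = √(45.41² + (-93.38)²) = 103.84 m.

103.8 m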